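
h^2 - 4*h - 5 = (h - 5)*(h + 1)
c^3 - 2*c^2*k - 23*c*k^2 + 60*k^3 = (c - 4*k)*(c - 3*k)*(c + 5*k)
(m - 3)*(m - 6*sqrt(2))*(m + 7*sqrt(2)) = m^3 - 3*m^2 + sqrt(2)*m^2 - 84*m - 3*sqrt(2)*m + 252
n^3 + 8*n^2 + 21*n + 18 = (n + 2)*(n + 3)^2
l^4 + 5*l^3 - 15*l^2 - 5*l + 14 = (l - 2)*(l - 1)*(l + 1)*(l + 7)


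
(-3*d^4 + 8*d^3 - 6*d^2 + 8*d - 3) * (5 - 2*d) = 6*d^5 - 31*d^4 + 52*d^3 - 46*d^2 + 46*d - 15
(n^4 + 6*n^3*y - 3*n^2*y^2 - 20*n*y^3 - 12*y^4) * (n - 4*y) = n^5 + 2*n^4*y - 27*n^3*y^2 - 8*n^2*y^3 + 68*n*y^4 + 48*y^5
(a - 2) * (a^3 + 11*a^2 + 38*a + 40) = a^4 + 9*a^3 + 16*a^2 - 36*a - 80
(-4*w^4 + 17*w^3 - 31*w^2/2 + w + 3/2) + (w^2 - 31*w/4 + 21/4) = -4*w^4 + 17*w^3 - 29*w^2/2 - 27*w/4 + 27/4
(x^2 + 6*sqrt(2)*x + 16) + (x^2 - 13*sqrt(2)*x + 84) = 2*x^2 - 7*sqrt(2)*x + 100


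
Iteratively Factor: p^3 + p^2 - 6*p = (p - 2)*(p^2 + 3*p) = p*(p - 2)*(p + 3)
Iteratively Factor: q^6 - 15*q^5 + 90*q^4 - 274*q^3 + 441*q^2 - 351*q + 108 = (q - 3)*(q^5 - 12*q^4 + 54*q^3 - 112*q^2 + 105*q - 36) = (q - 3)^2*(q^4 - 9*q^3 + 27*q^2 - 31*q + 12) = (q - 4)*(q - 3)^2*(q^3 - 5*q^2 + 7*q - 3) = (q - 4)*(q - 3)^2*(q - 1)*(q^2 - 4*q + 3) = (q - 4)*(q - 3)^3*(q - 1)*(q - 1)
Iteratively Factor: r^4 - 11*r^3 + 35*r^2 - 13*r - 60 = (r - 5)*(r^3 - 6*r^2 + 5*r + 12) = (r - 5)*(r - 3)*(r^2 - 3*r - 4) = (r - 5)*(r - 4)*(r - 3)*(r + 1)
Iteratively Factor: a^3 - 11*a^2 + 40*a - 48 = (a - 3)*(a^2 - 8*a + 16) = (a - 4)*(a - 3)*(a - 4)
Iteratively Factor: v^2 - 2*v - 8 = (v - 4)*(v + 2)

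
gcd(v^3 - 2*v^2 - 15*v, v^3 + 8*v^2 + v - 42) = v + 3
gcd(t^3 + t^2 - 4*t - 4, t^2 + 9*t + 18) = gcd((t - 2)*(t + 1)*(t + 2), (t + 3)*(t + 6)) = 1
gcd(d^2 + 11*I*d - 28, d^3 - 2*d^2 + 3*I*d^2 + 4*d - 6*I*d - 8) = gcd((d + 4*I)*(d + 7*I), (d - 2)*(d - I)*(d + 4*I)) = d + 4*I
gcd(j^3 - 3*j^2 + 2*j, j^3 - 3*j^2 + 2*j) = j^3 - 3*j^2 + 2*j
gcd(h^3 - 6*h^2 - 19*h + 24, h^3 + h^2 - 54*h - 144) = h^2 - 5*h - 24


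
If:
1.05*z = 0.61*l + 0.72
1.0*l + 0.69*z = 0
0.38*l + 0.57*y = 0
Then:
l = -0.34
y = 0.23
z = 0.49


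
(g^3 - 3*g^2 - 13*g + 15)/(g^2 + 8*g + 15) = (g^2 - 6*g + 5)/(g + 5)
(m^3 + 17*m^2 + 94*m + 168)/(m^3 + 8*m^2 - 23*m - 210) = (m + 4)/(m - 5)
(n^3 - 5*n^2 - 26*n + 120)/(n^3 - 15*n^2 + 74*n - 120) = (n + 5)/(n - 5)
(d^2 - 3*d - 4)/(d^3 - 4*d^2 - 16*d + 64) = (d + 1)/(d^2 - 16)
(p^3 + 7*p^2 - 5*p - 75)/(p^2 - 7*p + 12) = (p^2 + 10*p + 25)/(p - 4)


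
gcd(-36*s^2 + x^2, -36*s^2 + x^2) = -36*s^2 + x^2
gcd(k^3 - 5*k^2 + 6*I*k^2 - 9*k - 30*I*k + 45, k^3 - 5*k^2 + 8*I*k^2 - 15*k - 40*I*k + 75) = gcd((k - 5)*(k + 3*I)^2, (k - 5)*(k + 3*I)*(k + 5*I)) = k^2 + k*(-5 + 3*I) - 15*I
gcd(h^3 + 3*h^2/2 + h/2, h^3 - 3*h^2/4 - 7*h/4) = h^2 + h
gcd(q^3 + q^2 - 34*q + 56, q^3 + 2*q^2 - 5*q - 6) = q - 2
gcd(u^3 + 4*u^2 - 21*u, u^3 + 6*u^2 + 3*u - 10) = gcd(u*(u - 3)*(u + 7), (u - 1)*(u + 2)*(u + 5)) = 1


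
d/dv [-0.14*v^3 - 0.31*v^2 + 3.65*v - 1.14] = -0.42*v^2 - 0.62*v + 3.65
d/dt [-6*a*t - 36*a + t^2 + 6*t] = -6*a + 2*t + 6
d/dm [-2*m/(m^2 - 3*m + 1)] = 2*(m^2 - 1)/(m^4 - 6*m^3 + 11*m^2 - 6*m + 1)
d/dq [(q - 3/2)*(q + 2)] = 2*q + 1/2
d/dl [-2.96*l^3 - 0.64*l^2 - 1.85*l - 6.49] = -8.88*l^2 - 1.28*l - 1.85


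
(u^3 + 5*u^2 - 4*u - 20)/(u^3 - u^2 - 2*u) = (u^2 + 7*u + 10)/(u*(u + 1))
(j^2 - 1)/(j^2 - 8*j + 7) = (j + 1)/(j - 7)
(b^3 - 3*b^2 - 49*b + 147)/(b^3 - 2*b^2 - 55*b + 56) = (b^2 - 10*b + 21)/(b^2 - 9*b + 8)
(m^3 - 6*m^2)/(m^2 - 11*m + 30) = m^2/(m - 5)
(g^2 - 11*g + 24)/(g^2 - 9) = (g - 8)/(g + 3)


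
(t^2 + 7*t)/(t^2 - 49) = t/(t - 7)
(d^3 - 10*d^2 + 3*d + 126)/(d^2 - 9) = (d^2 - 13*d + 42)/(d - 3)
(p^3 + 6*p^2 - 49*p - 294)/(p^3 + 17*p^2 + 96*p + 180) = (p^2 - 49)/(p^2 + 11*p + 30)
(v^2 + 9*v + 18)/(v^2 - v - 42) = (v + 3)/(v - 7)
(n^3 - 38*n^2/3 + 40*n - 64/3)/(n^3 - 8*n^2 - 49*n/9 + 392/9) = 3*(3*n^2 - 14*n + 8)/(9*n^2 - 49)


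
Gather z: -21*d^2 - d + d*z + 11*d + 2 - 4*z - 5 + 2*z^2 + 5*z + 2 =-21*d^2 + 10*d + 2*z^2 + z*(d + 1) - 1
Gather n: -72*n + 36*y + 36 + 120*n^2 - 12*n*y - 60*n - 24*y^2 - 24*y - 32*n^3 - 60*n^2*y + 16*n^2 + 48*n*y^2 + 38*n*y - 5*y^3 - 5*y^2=-32*n^3 + n^2*(136 - 60*y) + n*(48*y^2 + 26*y - 132) - 5*y^3 - 29*y^2 + 12*y + 36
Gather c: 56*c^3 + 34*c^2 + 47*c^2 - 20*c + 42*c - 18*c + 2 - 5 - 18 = 56*c^3 + 81*c^2 + 4*c - 21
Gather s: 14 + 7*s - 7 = 7*s + 7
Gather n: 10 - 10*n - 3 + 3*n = 7 - 7*n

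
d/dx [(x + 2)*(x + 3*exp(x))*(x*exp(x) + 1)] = (x + 1)*(x + 2)*(x + 3*exp(x))*exp(x) + (x + 2)*(x*exp(x) + 1)*(3*exp(x) + 1) + (x + 3*exp(x))*(x*exp(x) + 1)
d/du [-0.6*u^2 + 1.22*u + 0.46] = 1.22 - 1.2*u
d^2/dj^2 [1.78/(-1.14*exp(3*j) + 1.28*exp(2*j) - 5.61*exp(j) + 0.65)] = (-1.78*(3.42*exp(2*j) - 2.56*exp(j) + 5.61)*(6.84*exp(2*j) - 5.12*exp(j) + 11.22)*exp(j) + (18.2628*exp(2*j) - 9.1136*exp(j) + 9.9858)*(1.14*exp(3*j) - 1.28*exp(2*j) + 5.61*exp(j) - 0.65))*exp(j)/(1.14*exp(3*j) - 1.28*exp(2*j) + 5.61*exp(j) - 0.65)^3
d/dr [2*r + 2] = 2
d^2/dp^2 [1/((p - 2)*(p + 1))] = 2*((p - 2)^2 + (p - 2)*(p + 1) + (p + 1)^2)/((p - 2)^3*(p + 1)^3)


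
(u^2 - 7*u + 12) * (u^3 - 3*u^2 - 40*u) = u^5 - 10*u^4 - 7*u^3 + 244*u^2 - 480*u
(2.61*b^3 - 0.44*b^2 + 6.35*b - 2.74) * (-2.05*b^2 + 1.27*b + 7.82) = -5.3505*b^5 + 4.2167*b^4 + 6.8339*b^3 + 10.2407*b^2 + 46.1772*b - 21.4268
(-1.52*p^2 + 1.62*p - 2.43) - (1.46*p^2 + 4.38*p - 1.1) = -2.98*p^2 - 2.76*p - 1.33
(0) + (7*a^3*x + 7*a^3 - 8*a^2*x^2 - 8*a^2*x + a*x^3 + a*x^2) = 7*a^3*x + 7*a^3 - 8*a^2*x^2 - 8*a^2*x + a*x^3 + a*x^2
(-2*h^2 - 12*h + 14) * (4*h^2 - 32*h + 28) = -8*h^4 + 16*h^3 + 384*h^2 - 784*h + 392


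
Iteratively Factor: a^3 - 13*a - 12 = (a + 1)*(a^2 - a - 12) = (a - 4)*(a + 1)*(a + 3)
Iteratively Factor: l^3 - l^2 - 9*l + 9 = (l - 3)*(l^2 + 2*l - 3) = (l - 3)*(l - 1)*(l + 3)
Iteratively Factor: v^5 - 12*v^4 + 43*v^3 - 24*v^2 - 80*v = (v - 4)*(v^4 - 8*v^3 + 11*v^2 + 20*v) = (v - 5)*(v - 4)*(v^3 - 3*v^2 - 4*v) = (v - 5)*(v - 4)*(v + 1)*(v^2 - 4*v) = (v - 5)*(v - 4)^2*(v + 1)*(v)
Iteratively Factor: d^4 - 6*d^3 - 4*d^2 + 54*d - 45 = (d - 1)*(d^3 - 5*d^2 - 9*d + 45) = (d - 1)*(d + 3)*(d^2 - 8*d + 15) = (d - 5)*(d - 1)*(d + 3)*(d - 3)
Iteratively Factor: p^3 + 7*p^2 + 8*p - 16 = (p + 4)*(p^2 + 3*p - 4) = (p - 1)*(p + 4)*(p + 4)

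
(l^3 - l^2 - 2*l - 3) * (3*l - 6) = 3*l^4 - 9*l^3 + 3*l + 18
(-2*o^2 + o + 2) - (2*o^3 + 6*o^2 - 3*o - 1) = -2*o^3 - 8*o^2 + 4*o + 3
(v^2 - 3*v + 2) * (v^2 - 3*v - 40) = v^4 - 6*v^3 - 29*v^2 + 114*v - 80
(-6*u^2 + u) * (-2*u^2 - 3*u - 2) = 12*u^4 + 16*u^3 + 9*u^2 - 2*u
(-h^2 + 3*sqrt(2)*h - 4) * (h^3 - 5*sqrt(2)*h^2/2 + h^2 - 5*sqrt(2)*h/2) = -h^5 - h^4 + 11*sqrt(2)*h^4/2 - 19*h^3 + 11*sqrt(2)*h^3/2 - 19*h^2 + 10*sqrt(2)*h^2 + 10*sqrt(2)*h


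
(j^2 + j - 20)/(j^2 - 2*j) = (j^2 + j - 20)/(j*(j - 2))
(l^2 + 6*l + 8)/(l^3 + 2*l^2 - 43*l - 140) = (l + 2)/(l^2 - 2*l - 35)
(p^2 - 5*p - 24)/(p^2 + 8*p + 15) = (p - 8)/(p + 5)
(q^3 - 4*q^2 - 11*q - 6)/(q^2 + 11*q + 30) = (q^3 - 4*q^2 - 11*q - 6)/(q^2 + 11*q + 30)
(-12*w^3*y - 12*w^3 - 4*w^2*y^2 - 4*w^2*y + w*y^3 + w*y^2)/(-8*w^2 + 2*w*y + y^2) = w*(-12*w^2*y - 12*w^2 - 4*w*y^2 - 4*w*y + y^3 + y^2)/(-8*w^2 + 2*w*y + y^2)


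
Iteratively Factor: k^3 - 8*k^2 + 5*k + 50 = (k - 5)*(k^2 - 3*k - 10) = (k - 5)^2*(k + 2)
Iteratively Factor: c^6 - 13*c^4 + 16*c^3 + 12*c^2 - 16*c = (c - 1)*(c^5 + c^4 - 12*c^3 + 4*c^2 + 16*c) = c*(c - 1)*(c^4 + c^3 - 12*c^2 + 4*c + 16) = c*(c - 2)*(c - 1)*(c^3 + 3*c^2 - 6*c - 8) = c*(c - 2)*(c - 1)*(c + 1)*(c^2 + 2*c - 8) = c*(c - 2)^2*(c - 1)*(c + 1)*(c + 4)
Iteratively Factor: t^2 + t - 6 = (t + 3)*(t - 2)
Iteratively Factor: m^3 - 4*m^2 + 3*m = (m)*(m^2 - 4*m + 3) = m*(m - 3)*(m - 1)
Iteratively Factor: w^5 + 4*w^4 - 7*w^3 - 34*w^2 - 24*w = (w + 4)*(w^4 - 7*w^2 - 6*w) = w*(w + 4)*(w^3 - 7*w - 6) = w*(w - 3)*(w + 4)*(w^2 + 3*w + 2) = w*(w - 3)*(w + 2)*(w + 4)*(w + 1)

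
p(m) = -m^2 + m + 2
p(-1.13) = -0.41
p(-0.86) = 0.40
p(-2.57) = -7.17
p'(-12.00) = 25.00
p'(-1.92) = 4.84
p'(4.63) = -8.26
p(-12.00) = -154.00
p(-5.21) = -30.35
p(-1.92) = -3.61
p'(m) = 1 - 2*m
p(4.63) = -14.81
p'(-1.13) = 3.26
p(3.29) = -5.53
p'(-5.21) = 11.42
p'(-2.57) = 6.14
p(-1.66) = -2.42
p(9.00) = -70.00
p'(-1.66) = 4.32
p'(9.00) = -17.00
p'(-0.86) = 2.72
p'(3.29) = -5.58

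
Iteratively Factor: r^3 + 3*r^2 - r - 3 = (r + 1)*(r^2 + 2*r - 3) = (r + 1)*(r + 3)*(r - 1)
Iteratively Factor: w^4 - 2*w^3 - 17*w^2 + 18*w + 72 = (w - 4)*(w^3 + 2*w^2 - 9*w - 18) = (w - 4)*(w + 3)*(w^2 - w - 6) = (w - 4)*(w - 3)*(w + 3)*(w + 2)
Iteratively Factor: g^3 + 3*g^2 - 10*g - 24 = (g + 2)*(g^2 + g - 12) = (g - 3)*(g + 2)*(g + 4)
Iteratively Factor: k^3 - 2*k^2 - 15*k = (k)*(k^2 - 2*k - 15) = k*(k - 5)*(k + 3)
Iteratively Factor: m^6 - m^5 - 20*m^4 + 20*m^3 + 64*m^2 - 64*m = (m + 2)*(m^5 - 3*m^4 - 14*m^3 + 48*m^2 - 32*m) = (m - 4)*(m + 2)*(m^4 + m^3 - 10*m^2 + 8*m) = m*(m - 4)*(m + 2)*(m^3 + m^2 - 10*m + 8) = m*(m - 4)*(m + 2)*(m + 4)*(m^2 - 3*m + 2) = m*(m - 4)*(m - 2)*(m + 2)*(m + 4)*(m - 1)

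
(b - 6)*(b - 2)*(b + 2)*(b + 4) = b^4 - 2*b^3 - 28*b^2 + 8*b + 96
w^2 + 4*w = w*(w + 4)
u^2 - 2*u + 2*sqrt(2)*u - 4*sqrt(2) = (u - 2)*(u + 2*sqrt(2))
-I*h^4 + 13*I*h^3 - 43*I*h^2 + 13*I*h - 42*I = (h - 7)*(h - 6)*(h - I)*(-I*h + 1)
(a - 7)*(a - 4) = a^2 - 11*a + 28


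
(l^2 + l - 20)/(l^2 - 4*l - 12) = (-l^2 - l + 20)/(-l^2 + 4*l + 12)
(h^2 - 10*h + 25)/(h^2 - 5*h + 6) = (h^2 - 10*h + 25)/(h^2 - 5*h + 6)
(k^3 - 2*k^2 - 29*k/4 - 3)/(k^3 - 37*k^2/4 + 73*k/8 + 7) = 2*(2*k^2 - 5*k - 12)/(4*k^2 - 39*k + 56)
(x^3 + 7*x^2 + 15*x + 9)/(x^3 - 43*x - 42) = (x^2 + 6*x + 9)/(x^2 - x - 42)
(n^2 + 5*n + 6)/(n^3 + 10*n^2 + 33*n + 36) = (n + 2)/(n^2 + 7*n + 12)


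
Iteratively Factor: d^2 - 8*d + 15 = (d - 3)*(d - 5)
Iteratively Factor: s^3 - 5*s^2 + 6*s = (s)*(s^2 - 5*s + 6) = s*(s - 2)*(s - 3)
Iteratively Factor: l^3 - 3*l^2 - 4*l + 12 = (l + 2)*(l^2 - 5*l + 6) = (l - 2)*(l + 2)*(l - 3)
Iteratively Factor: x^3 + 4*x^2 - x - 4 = (x - 1)*(x^2 + 5*x + 4) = (x - 1)*(x + 4)*(x + 1)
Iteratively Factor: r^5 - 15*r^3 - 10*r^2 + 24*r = (r - 4)*(r^4 + 4*r^3 + r^2 - 6*r) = (r - 4)*(r + 2)*(r^3 + 2*r^2 - 3*r) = r*(r - 4)*(r + 2)*(r^2 + 2*r - 3) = r*(r - 4)*(r - 1)*(r + 2)*(r + 3)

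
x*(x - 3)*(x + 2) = x^3 - x^2 - 6*x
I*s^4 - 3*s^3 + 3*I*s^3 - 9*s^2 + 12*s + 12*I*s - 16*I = (s - 1)*(s + 4)*(s + 4*I)*(I*s + 1)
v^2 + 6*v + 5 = (v + 1)*(v + 5)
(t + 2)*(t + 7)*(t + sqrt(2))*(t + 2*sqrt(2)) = t^4 + 3*sqrt(2)*t^3 + 9*t^3 + 18*t^2 + 27*sqrt(2)*t^2 + 36*t + 42*sqrt(2)*t + 56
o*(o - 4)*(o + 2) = o^3 - 2*o^2 - 8*o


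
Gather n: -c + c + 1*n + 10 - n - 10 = 0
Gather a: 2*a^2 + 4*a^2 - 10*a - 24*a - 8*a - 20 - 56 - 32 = 6*a^2 - 42*a - 108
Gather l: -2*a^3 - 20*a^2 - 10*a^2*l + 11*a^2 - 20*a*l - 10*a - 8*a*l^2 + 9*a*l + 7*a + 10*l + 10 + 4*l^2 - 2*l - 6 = -2*a^3 - 9*a^2 - 3*a + l^2*(4 - 8*a) + l*(-10*a^2 - 11*a + 8) + 4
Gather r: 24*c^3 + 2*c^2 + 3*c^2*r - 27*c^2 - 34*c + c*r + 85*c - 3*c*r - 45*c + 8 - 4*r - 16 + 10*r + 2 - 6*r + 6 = 24*c^3 - 25*c^2 + 6*c + r*(3*c^2 - 2*c)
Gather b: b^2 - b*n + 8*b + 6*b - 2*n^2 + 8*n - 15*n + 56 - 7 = b^2 + b*(14 - n) - 2*n^2 - 7*n + 49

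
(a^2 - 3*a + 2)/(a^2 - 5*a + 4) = (a - 2)/(a - 4)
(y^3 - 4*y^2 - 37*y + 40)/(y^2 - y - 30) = (y^2 - 9*y + 8)/(y - 6)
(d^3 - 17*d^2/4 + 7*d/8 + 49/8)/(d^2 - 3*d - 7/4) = (4*d^2 - 3*d - 7)/(2*(2*d + 1))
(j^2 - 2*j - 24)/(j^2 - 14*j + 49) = (j^2 - 2*j - 24)/(j^2 - 14*j + 49)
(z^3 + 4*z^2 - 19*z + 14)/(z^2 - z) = z + 5 - 14/z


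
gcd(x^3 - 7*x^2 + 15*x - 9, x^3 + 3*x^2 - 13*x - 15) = x - 3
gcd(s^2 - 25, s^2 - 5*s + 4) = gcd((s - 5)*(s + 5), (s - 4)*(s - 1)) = 1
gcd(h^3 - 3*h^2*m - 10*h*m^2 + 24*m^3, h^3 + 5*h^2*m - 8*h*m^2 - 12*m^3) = h - 2*m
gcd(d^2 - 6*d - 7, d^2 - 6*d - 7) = d^2 - 6*d - 7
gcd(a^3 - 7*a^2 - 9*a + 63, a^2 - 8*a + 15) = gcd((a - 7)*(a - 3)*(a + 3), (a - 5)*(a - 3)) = a - 3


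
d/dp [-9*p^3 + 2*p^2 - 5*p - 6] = -27*p^2 + 4*p - 5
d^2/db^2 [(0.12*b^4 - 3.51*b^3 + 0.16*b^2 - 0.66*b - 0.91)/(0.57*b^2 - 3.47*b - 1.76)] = (0.077976*b^6 - 1.424088*b^5 + 7.94714399999998*b^4 - 79.639698*b^3 - 124.96797*b^2 - 58.408794*b - 14.687526)/(0.185193*b^6 - 3.382209*b^5 + 18.874467*b^4 - 20.895299*b^3 - 58.279056*b^2 - 32.246016*b - 5.451776)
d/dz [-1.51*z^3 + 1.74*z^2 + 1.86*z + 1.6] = -4.53*z^2 + 3.48*z + 1.86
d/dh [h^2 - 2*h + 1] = 2*h - 2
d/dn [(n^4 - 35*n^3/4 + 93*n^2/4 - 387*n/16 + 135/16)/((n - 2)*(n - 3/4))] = (8*n^3 - 56*n^2 + 128*n - 93)/(4*(n^2 - 4*n + 4))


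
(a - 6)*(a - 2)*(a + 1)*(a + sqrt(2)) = a^4 - 7*a^3 + sqrt(2)*a^3 - 7*sqrt(2)*a^2 + 4*a^2 + 4*sqrt(2)*a + 12*a + 12*sqrt(2)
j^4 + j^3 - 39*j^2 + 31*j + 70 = (j - 5)*(j - 2)*(j + 1)*(j + 7)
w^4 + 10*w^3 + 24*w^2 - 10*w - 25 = (w - 1)*(w + 1)*(w + 5)^2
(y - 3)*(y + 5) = y^2 + 2*y - 15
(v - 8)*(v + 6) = v^2 - 2*v - 48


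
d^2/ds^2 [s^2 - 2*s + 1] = 2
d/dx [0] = 0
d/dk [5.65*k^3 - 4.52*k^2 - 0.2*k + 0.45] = 16.95*k^2 - 9.04*k - 0.2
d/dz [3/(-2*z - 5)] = 6/(2*z + 5)^2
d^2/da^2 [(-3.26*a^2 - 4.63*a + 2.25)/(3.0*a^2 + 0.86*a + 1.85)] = (-66.5183999999999*a^3 + 230.058*a^2 + 189.009*a - 29.22884)/(27.0*a^6 + 23.22*a^5 + 56.6064*a^4 + 29.274056*a^3 + 34.90728*a^2 + 8.83005*a + 6.331625)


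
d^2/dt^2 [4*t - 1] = 0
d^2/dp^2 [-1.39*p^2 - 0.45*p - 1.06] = -2.78000000000000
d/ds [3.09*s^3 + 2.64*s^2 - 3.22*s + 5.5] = 9.27*s^2 + 5.28*s - 3.22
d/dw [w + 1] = 1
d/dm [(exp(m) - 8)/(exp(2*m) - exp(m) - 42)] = (-(exp(m) - 8)*(2*exp(m) - 1) + exp(2*m) - exp(m) - 42)*exp(m)/(-exp(2*m) + exp(m) + 42)^2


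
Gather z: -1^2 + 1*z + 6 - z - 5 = 0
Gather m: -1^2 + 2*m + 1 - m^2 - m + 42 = -m^2 + m + 42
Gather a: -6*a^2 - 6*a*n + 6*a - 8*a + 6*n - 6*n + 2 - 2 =-6*a^2 + a*(-6*n - 2)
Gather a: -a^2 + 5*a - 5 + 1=-a^2 + 5*a - 4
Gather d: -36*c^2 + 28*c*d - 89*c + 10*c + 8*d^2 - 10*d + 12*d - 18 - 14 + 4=-36*c^2 - 79*c + 8*d^2 + d*(28*c + 2) - 28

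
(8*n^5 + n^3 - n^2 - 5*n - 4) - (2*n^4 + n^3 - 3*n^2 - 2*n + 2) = 8*n^5 - 2*n^4 + 2*n^2 - 3*n - 6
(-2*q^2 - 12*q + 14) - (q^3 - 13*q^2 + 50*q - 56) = -q^3 + 11*q^2 - 62*q + 70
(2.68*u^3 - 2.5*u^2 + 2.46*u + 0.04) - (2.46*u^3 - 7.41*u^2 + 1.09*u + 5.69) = 0.22*u^3 + 4.91*u^2 + 1.37*u - 5.65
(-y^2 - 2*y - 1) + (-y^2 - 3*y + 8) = -2*y^2 - 5*y + 7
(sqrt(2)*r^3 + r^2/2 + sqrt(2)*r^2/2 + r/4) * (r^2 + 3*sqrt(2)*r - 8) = sqrt(2)*r^5 + sqrt(2)*r^4/2 + 13*r^4/2 - 13*sqrt(2)*r^3/2 + 13*r^3/4 - 13*sqrt(2)*r^2/4 - 4*r^2 - 2*r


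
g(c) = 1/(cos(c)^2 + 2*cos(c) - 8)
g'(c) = (2*sin(c)*cos(c) + 2*sin(c))/(cos(c)^2 + 2*cos(c) - 8)^2 = 2*(cos(c) + 1)*sin(c)/(cos(c)^2 + 2*cos(c) - 8)^2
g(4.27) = -0.12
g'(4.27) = -0.01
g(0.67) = -0.17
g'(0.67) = 0.07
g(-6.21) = -0.20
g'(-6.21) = 0.01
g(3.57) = -0.11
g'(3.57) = -0.00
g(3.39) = -0.11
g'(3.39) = -0.00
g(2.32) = -0.11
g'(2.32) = 0.01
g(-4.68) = -0.12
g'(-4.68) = 0.03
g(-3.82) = -0.11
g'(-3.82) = 0.00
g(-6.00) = -0.19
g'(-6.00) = 0.04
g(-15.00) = -0.11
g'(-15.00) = 0.00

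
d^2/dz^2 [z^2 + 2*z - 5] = 2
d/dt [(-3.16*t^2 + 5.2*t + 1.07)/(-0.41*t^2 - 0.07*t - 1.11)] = (2.3532*t^2 + 7.8926*t - 5.6971)/(0.1681*t^4 + 0.0574*t^3 + 0.9151*t^2 + 0.1554*t + 1.2321)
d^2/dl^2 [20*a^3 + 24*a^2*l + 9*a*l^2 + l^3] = 18*a + 6*l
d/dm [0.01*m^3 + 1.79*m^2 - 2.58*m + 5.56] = 0.03*m^2 + 3.58*m - 2.58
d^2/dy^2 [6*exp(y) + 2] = 6*exp(y)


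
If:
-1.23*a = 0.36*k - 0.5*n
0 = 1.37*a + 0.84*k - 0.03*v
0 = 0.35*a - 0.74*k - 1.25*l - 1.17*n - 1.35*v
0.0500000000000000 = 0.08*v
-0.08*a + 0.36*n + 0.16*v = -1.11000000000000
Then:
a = -3.18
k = 5.20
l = -0.84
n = -4.07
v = 0.62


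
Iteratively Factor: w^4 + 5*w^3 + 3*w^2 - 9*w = (w - 1)*(w^3 + 6*w^2 + 9*w) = w*(w - 1)*(w^2 + 6*w + 9) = w*(w - 1)*(w + 3)*(w + 3)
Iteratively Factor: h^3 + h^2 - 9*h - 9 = (h - 3)*(h^2 + 4*h + 3) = (h - 3)*(h + 3)*(h + 1)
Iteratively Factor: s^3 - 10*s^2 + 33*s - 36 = (s - 3)*(s^2 - 7*s + 12) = (s - 4)*(s - 3)*(s - 3)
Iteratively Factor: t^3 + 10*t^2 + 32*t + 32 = (t + 4)*(t^2 + 6*t + 8) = (t + 4)^2*(t + 2)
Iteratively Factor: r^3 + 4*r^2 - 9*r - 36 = (r + 3)*(r^2 + r - 12) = (r + 3)*(r + 4)*(r - 3)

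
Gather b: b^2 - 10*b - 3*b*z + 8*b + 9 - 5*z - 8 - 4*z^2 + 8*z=b^2 + b*(-3*z - 2) - 4*z^2 + 3*z + 1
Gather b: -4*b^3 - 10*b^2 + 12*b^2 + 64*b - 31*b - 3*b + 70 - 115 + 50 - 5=-4*b^3 + 2*b^2 + 30*b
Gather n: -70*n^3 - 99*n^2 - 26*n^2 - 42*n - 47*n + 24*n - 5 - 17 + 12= -70*n^3 - 125*n^2 - 65*n - 10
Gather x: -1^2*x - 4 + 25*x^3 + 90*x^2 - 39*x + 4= 25*x^3 + 90*x^2 - 40*x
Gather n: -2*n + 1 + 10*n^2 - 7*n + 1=10*n^2 - 9*n + 2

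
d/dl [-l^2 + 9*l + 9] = 9 - 2*l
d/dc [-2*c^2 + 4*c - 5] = 4 - 4*c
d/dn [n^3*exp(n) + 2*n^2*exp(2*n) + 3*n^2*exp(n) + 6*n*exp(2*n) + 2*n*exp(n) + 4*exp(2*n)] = (n^3 + 4*n^2*exp(n) + 6*n^2 + 16*n*exp(n) + 8*n + 14*exp(n) + 2)*exp(n)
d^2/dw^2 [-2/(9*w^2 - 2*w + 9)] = 4*(81*w^2 - 18*w - 4*(9*w - 1)^2 + 81)/(9*w^2 - 2*w + 9)^3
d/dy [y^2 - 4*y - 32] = 2*y - 4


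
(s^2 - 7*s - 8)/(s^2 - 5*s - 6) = (s - 8)/(s - 6)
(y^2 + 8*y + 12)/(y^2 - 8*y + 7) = (y^2 + 8*y + 12)/(y^2 - 8*y + 7)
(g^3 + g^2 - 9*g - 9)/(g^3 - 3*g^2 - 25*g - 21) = (g - 3)/(g - 7)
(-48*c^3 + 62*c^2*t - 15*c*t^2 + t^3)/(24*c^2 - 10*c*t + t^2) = (8*c^2 - 9*c*t + t^2)/(-4*c + t)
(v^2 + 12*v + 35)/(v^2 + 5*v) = (v + 7)/v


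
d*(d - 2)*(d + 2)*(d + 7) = d^4 + 7*d^3 - 4*d^2 - 28*d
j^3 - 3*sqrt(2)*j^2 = j^2*(j - 3*sqrt(2))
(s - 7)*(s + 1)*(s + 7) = s^3 + s^2 - 49*s - 49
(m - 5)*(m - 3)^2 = m^3 - 11*m^2 + 39*m - 45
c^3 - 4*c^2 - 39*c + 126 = (c - 7)*(c - 3)*(c + 6)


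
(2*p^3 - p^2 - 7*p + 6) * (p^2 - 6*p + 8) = 2*p^5 - 13*p^4 + 15*p^3 + 40*p^2 - 92*p + 48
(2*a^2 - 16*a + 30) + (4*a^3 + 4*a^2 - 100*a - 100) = 4*a^3 + 6*a^2 - 116*a - 70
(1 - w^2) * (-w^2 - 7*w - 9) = w^4 + 7*w^3 + 8*w^2 - 7*w - 9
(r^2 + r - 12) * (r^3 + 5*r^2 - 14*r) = r^5 + 6*r^4 - 21*r^3 - 74*r^2 + 168*r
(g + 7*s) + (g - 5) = 2*g + 7*s - 5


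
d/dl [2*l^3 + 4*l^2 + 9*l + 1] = 6*l^2 + 8*l + 9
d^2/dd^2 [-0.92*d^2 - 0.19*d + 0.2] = -1.84000000000000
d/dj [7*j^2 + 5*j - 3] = 14*j + 5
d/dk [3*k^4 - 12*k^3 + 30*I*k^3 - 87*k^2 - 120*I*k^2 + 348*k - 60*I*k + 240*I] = 12*k^3 + k^2*(-36 + 90*I) + k*(-174 - 240*I) + 348 - 60*I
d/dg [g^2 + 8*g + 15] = 2*g + 8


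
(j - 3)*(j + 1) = j^2 - 2*j - 3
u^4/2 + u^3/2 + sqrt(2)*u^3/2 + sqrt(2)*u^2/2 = u^2*(u/2 + sqrt(2)/2)*(u + 1)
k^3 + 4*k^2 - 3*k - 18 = (k - 2)*(k + 3)^2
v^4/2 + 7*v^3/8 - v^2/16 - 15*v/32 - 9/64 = (v/2 + 1/4)*(v - 3/4)*(v + 1/2)*(v + 3/2)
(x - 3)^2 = x^2 - 6*x + 9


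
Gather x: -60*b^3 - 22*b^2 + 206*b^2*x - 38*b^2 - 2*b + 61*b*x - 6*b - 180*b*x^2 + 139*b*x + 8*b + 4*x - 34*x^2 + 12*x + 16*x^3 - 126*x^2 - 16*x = -60*b^3 - 60*b^2 + 16*x^3 + x^2*(-180*b - 160) + x*(206*b^2 + 200*b)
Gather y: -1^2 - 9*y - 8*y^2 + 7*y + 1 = -8*y^2 - 2*y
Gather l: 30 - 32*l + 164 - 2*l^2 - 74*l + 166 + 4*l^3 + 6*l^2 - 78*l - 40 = 4*l^3 + 4*l^2 - 184*l + 320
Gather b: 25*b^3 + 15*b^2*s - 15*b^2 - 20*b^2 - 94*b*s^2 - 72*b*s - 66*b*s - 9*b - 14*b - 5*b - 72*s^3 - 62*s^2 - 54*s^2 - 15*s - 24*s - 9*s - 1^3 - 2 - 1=25*b^3 + b^2*(15*s - 35) + b*(-94*s^2 - 138*s - 28) - 72*s^3 - 116*s^2 - 48*s - 4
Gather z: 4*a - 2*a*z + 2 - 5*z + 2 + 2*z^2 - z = 4*a + 2*z^2 + z*(-2*a - 6) + 4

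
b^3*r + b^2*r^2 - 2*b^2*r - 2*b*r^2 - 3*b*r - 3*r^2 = (b - 3)*(b + r)*(b*r + r)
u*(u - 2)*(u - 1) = u^3 - 3*u^2 + 2*u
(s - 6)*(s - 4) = s^2 - 10*s + 24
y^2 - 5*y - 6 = (y - 6)*(y + 1)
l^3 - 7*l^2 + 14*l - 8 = (l - 4)*(l - 2)*(l - 1)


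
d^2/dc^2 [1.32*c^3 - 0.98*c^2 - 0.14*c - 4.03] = 7.92*c - 1.96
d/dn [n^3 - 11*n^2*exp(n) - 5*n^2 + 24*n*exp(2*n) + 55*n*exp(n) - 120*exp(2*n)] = -11*n^2*exp(n) + 3*n^2 + 48*n*exp(2*n) + 33*n*exp(n) - 10*n - 216*exp(2*n) + 55*exp(n)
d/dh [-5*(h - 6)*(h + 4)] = 10 - 10*h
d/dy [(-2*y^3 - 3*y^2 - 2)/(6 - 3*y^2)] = 2*y*(y^3 - 6*y - 8)/(3*(y^4 - 4*y^2 + 4))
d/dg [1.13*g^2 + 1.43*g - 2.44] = 2.26*g + 1.43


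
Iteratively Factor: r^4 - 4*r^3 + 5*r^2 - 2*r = (r)*(r^3 - 4*r^2 + 5*r - 2) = r*(r - 2)*(r^2 - 2*r + 1) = r*(r - 2)*(r - 1)*(r - 1)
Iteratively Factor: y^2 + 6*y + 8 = (y + 2)*(y + 4)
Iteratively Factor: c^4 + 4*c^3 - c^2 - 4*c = (c)*(c^3 + 4*c^2 - c - 4) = c*(c + 1)*(c^2 + 3*c - 4) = c*(c - 1)*(c + 1)*(c + 4)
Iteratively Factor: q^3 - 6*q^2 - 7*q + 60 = (q - 5)*(q^2 - q - 12) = (q - 5)*(q - 4)*(q + 3)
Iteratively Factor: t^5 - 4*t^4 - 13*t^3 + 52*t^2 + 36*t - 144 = (t + 2)*(t^4 - 6*t^3 - t^2 + 54*t - 72) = (t - 3)*(t + 2)*(t^3 - 3*t^2 - 10*t + 24) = (t - 3)*(t + 2)*(t + 3)*(t^2 - 6*t + 8) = (t - 3)*(t - 2)*(t + 2)*(t + 3)*(t - 4)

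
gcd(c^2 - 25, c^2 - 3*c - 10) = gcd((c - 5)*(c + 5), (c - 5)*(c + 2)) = c - 5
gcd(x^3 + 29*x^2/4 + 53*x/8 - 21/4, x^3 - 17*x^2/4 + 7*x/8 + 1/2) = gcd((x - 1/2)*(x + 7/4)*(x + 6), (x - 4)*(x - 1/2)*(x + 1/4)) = x - 1/2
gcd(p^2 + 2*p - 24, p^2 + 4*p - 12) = p + 6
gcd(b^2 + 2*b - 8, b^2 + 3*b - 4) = b + 4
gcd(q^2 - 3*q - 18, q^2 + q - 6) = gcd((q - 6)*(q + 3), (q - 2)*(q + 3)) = q + 3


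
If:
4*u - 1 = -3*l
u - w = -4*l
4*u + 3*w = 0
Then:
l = -7/27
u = 4/9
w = -16/27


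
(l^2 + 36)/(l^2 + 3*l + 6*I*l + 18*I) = (l - 6*I)/(l + 3)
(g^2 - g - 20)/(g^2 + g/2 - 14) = 2*(g - 5)/(2*g - 7)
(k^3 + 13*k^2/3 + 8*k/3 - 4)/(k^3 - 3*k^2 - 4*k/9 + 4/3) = 3*(k^2 + 5*k + 6)/(3*k^2 - 7*k - 6)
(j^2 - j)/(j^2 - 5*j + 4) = j/(j - 4)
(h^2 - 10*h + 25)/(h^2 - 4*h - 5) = (h - 5)/(h + 1)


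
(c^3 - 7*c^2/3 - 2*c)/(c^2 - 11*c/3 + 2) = c*(3*c + 2)/(3*c - 2)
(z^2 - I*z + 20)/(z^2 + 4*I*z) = (z - 5*I)/z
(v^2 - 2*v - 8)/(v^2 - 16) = (v + 2)/(v + 4)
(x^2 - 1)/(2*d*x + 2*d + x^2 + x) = (x - 1)/(2*d + x)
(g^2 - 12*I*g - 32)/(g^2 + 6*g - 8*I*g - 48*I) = (g - 4*I)/(g + 6)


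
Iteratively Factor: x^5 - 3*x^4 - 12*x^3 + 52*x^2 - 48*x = (x - 2)*(x^4 - x^3 - 14*x^2 + 24*x) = x*(x - 2)*(x^3 - x^2 - 14*x + 24) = x*(x - 2)*(x + 4)*(x^2 - 5*x + 6) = x*(x - 2)^2*(x + 4)*(x - 3)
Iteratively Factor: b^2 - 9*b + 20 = (b - 5)*(b - 4)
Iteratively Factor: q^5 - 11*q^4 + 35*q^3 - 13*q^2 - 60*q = (q - 4)*(q^4 - 7*q^3 + 7*q^2 + 15*q) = (q - 4)*(q - 3)*(q^3 - 4*q^2 - 5*q) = q*(q - 4)*(q - 3)*(q^2 - 4*q - 5) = q*(q - 4)*(q - 3)*(q + 1)*(q - 5)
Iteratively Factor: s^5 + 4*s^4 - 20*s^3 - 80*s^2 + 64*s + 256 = (s + 2)*(s^4 + 2*s^3 - 24*s^2 - 32*s + 128) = (s + 2)*(s + 4)*(s^3 - 2*s^2 - 16*s + 32) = (s - 2)*(s + 2)*(s + 4)*(s^2 - 16) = (s - 4)*(s - 2)*(s + 2)*(s + 4)*(s + 4)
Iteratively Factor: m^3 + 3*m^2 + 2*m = (m + 2)*(m^2 + m) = m*(m + 2)*(m + 1)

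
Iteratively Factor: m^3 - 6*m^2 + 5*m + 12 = (m + 1)*(m^2 - 7*m + 12) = (m - 4)*(m + 1)*(m - 3)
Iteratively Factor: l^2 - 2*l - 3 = (l + 1)*(l - 3)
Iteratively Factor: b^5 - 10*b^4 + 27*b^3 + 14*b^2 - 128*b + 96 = (b - 4)*(b^4 - 6*b^3 + 3*b^2 + 26*b - 24) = (b - 4)*(b - 1)*(b^3 - 5*b^2 - 2*b + 24) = (b - 4)*(b - 1)*(b + 2)*(b^2 - 7*b + 12) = (b - 4)*(b - 3)*(b - 1)*(b + 2)*(b - 4)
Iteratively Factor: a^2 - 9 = (a + 3)*(a - 3)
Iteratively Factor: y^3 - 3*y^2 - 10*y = (y)*(y^2 - 3*y - 10) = y*(y + 2)*(y - 5)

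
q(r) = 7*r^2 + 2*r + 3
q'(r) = 14*r + 2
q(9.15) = 607.36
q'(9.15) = 130.10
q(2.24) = 42.60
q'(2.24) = 33.36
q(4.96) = 185.13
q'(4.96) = 71.44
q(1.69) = 26.37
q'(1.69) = 25.66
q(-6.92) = 324.36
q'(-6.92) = -94.88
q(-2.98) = 59.20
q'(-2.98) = -39.72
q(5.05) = 191.62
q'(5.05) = 72.70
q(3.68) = 105.16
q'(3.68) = 53.52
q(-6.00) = 243.00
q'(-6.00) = -82.00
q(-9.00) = 552.00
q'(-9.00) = -124.00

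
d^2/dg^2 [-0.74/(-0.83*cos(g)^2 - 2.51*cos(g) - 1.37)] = (-2.039144*(1 - cos(g)^2)^2 - 4.624926*cos(g)^3 - 2.31583*cos(g)^2 + 11.79449*cos(g) + 9.680384)/(0.83*cos(g)^2 + 2.51*cos(g) + 1.37)^3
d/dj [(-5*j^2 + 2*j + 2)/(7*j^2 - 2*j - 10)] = 4*(-j^2 + 18*j - 4)/(49*j^4 - 28*j^3 - 136*j^2 + 40*j + 100)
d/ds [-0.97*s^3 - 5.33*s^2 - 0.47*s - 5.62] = -2.91*s^2 - 10.66*s - 0.47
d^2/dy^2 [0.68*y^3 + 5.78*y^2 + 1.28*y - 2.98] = 4.08*y + 11.56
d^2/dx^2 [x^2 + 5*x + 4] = 2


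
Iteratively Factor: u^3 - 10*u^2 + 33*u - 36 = (u - 3)*(u^2 - 7*u + 12) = (u - 3)^2*(u - 4)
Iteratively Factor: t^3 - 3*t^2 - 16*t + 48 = (t - 4)*(t^2 + t - 12) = (t - 4)*(t + 4)*(t - 3)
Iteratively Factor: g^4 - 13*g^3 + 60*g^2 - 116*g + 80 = (g - 2)*(g^3 - 11*g^2 + 38*g - 40) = (g - 5)*(g - 2)*(g^2 - 6*g + 8) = (g - 5)*(g - 2)^2*(g - 4)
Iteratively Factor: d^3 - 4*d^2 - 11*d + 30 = (d - 5)*(d^2 + d - 6) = (d - 5)*(d - 2)*(d + 3)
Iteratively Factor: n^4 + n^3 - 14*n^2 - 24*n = (n + 3)*(n^3 - 2*n^2 - 8*n) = n*(n + 3)*(n^2 - 2*n - 8) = n*(n + 2)*(n + 3)*(n - 4)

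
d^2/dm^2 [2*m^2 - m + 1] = 4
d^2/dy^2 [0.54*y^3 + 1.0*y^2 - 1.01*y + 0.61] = 3.24*y + 2.0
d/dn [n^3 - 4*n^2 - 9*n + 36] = 3*n^2 - 8*n - 9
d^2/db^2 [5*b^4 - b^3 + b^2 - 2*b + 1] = 60*b^2 - 6*b + 2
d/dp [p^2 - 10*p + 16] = 2*p - 10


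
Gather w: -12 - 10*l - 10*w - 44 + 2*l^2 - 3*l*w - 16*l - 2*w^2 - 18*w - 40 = 2*l^2 - 26*l - 2*w^2 + w*(-3*l - 28) - 96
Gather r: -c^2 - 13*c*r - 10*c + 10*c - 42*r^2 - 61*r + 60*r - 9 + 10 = -c^2 - 42*r^2 + r*(-13*c - 1) + 1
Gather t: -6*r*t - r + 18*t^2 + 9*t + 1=-r + 18*t^2 + t*(9 - 6*r) + 1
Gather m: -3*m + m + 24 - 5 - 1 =18 - 2*m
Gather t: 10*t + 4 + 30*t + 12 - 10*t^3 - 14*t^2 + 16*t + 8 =-10*t^3 - 14*t^2 + 56*t + 24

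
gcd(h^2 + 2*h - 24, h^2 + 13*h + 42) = h + 6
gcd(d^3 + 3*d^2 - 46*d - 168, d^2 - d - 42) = d^2 - d - 42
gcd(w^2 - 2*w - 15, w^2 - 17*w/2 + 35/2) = w - 5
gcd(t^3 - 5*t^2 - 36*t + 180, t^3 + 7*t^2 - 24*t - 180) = t^2 + t - 30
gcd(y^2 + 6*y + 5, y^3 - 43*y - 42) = y + 1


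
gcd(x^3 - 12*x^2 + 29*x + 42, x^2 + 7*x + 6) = x + 1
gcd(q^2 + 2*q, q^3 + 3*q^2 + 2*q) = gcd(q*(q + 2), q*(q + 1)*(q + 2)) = q^2 + 2*q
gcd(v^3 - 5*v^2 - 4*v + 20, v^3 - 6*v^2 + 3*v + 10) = v^2 - 7*v + 10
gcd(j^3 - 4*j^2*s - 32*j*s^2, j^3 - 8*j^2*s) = -j^2 + 8*j*s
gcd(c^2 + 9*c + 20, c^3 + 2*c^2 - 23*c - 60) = c + 4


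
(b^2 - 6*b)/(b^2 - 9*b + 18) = b/(b - 3)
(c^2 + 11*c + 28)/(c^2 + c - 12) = (c + 7)/(c - 3)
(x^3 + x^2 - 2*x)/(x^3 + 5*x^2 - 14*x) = (x^2 + x - 2)/(x^2 + 5*x - 14)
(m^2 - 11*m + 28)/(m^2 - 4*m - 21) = (m - 4)/(m + 3)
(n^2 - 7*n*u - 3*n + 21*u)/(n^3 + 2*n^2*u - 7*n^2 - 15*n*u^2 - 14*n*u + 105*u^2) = (n^2 - 7*n*u - 3*n + 21*u)/(n^3 + 2*n^2*u - 7*n^2 - 15*n*u^2 - 14*n*u + 105*u^2)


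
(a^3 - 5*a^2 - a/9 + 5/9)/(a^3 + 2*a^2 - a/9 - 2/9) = (a - 5)/(a + 2)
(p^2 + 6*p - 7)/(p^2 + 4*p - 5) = (p + 7)/(p + 5)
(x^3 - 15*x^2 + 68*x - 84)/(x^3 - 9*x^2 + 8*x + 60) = (x^2 - 9*x + 14)/(x^2 - 3*x - 10)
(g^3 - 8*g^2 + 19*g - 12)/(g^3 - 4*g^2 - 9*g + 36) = (g - 1)/(g + 3)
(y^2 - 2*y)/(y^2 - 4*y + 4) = y/(y - 2)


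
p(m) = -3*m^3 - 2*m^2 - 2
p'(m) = -9*m^2 - 4*m = m*(-9*m - 4)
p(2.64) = -71.14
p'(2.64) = -73.29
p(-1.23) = 0.56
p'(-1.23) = -8.70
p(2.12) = -39.57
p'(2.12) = -48.93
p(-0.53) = -2.12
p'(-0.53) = -0.41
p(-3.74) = 126.97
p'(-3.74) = -110.93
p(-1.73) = 7.55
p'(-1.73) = -20.02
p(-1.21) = 0.39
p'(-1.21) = -8.34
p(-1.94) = 12.38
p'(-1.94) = -26.11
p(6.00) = -722.00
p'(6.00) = -348.00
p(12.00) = -5474.00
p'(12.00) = -1344.00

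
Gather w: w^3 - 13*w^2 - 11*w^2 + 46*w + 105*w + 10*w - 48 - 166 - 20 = w^3 - 24*w^2 + 161*w - 234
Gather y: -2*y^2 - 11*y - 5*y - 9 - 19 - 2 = -2*y^2 - 16*y - 30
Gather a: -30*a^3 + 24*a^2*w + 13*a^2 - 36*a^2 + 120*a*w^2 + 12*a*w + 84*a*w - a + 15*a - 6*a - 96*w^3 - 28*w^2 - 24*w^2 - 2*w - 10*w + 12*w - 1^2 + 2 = -30*a^3 + a^2*(24*w - 23) + a*(120*w^2 + 96*w + 8) - 96*w^3 - 52*w^2 + 1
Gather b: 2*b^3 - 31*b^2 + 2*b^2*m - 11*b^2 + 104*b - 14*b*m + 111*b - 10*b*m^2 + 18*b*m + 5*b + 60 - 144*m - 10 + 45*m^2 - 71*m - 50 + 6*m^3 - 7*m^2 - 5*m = 2*b^3 + b^2*(2*m - 42) + b*(-10*m^2 + 4*m + 220) + 6*m^3 + 38*m^2 - 220*m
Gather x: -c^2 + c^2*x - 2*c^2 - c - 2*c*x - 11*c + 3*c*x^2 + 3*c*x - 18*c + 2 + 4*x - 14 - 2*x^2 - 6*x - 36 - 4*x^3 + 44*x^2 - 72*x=-3*c^2 - 30*c - 4*x^3 + x^2*(3*c + 42) + x*(c^2 + c - 74) - 48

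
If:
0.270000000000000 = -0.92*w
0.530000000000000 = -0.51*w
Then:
No Solution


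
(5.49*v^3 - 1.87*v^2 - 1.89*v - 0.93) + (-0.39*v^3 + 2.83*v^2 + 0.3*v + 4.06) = 5.1*v^3 + 0.96*v^2 - 1.59*v + 3.13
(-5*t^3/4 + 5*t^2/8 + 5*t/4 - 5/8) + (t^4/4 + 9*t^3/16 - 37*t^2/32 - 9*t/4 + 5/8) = t^4/4 - 11*t^3/16 - 17*t^2/32 - t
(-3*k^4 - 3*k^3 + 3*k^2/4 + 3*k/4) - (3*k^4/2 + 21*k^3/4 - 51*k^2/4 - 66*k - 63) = -9*k^4/2 - 33*k^3/4 + 27*k^2/2 + 267*k/4 + 63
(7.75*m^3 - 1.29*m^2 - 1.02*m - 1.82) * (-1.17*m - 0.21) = -9.0675*m^4 - 0.1182*m^3 + 1.4643*m^2 + 2.3436*m + 0.3822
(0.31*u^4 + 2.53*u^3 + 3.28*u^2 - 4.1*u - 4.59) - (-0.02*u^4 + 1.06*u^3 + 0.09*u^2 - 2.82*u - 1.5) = 0.33*u^4 + 1.47*u^3 + 3.19*u^2 - 1.28*u - 3.09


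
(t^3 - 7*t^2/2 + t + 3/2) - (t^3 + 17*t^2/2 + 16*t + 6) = -12*t^2 - 15*t - 9/2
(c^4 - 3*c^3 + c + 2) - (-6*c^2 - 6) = c^4 - 3*c^3 + 6*c^2 + c + 8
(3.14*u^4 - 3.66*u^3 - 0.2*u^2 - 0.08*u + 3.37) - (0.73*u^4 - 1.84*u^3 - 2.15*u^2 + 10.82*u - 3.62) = 2.41*u^4 - 1.82*u^3 + 1.95*u^2 - 10.9*u + 6.99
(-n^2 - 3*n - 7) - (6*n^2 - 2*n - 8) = -7*n^2 - n + 1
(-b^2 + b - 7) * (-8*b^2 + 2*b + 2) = 8*b^4 - 10*b^3 + 56*b^2 - 12*b - 14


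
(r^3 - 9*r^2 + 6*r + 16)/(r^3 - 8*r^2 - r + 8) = (r - 2)/(r - 1)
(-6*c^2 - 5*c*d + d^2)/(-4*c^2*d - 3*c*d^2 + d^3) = (6*c - d)/(d*(4*c - d))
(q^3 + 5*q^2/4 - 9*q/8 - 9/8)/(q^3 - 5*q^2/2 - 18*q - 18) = (4*q^2 - q - 3)/(4*(q^2 - 4*q - 12))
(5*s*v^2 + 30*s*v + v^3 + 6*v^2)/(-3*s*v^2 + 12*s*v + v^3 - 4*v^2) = (-5*s*v - 30*s - v^2 - 6*v)/(3*s*v - 12*s - v^2 + 4*v)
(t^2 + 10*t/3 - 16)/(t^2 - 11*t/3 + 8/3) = (t + 6)/(t - 1)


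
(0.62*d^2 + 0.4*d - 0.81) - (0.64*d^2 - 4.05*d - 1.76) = -0.02*d^2 + 4.45*d + 0.95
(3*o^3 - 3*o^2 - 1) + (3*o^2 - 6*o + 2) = 3*o^3 - 6*o + 1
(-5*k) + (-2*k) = -7*k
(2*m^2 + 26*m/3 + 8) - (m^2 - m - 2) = m^2 + 29*m/3 + 10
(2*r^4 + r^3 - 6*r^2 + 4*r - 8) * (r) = 2*r^5 + r^4 - 6*r^3 + 4*r^2 - 8*r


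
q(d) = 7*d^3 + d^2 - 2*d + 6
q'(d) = 21*d^2 + 2*d - 2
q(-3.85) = -370.94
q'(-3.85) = 301.57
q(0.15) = 5.75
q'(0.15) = -1.23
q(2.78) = 158.56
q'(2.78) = 165.86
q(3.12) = 222.09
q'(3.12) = 208.66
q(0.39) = 5.79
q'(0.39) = 1.97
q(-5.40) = -1056.29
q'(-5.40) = 599.56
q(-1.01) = 1.83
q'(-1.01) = 17.40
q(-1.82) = -29.25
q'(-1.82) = 63.92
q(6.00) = 1542.00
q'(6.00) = 766.00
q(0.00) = 6.00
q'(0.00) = -2.00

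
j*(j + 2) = j^2 + 2*j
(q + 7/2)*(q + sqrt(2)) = q^2 + sqrt(2)*q + 7*q/2 + 7*sqrt(2)/2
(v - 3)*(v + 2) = v^2 - v - 6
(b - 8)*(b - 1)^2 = b^3 - 10*b^2 + 17*b - 8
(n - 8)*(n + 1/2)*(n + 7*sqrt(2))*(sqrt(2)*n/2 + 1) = sqrt(2)*n^4/2 - 15*sqrt(2)*n^3/4 + 8*n^3 - 60*n^2 + 5*sqrt(2)*n^2 - 105*sqrt(2)*n/2 - 32*n - 28*sqrt(2)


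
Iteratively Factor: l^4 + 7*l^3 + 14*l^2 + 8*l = (l + 2)*(l^3 + 5*l^2 + 4*l) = (l + 2)*(l + 4)*(l^2 + l) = l*(l + 2)*(l + 4)*(l + 1)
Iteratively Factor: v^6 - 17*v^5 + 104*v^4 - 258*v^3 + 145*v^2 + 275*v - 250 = (v + 1)*(v^5 - 18*v^4 + 122*v^3 - 380*v^2 + 525*v - 250) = (v - 1)*(v + 1)*(v^4 - 17*v^3 + 105*v^2 - 275*v + 250) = (v - 2)*(v - 1)*(v + 1)*(v^3 - 15*v^2 + 75*v - 125) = (v - 5)*(v - 2)*(v - 1)*(v + 1)*(v^2 - 10*v + 25) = (v - 5)^2*(v - 2)*(v - 1)*(v + 1)*(v - 5)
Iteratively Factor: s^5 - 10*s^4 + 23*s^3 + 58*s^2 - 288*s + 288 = (s - 3)*(s^4 - 7*s^3 + 2*s^2 + 64*s - 96) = (s - 3)*(s - 2)*(s^3 - 5*s^2 - 8*s + 48) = (s - 4)*(s - 3)*(s - 2)*(s^2 - s - 12) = (s - 4)*(s - 3)*(s - 2)*(s + 3)*(s - 4)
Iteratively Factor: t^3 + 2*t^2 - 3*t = (t)*(t^2 + 2*t - 3) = t*(t + 3)*(t - 1)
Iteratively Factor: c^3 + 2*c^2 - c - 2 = (c + 2)*(c^2 - 1) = (c + 1)*(c + 2)*(c - 1)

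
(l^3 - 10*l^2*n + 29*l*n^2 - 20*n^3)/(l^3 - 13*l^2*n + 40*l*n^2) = (l^2 - 5*l*n + 4*n^2)/(l*(l - 8*n))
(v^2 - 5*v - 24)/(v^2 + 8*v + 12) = (v^2 - 5*v - 24)/(v^2 + 8*v + 12)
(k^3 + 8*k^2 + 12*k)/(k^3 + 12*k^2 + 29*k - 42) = k*(k + 2)/(k^2 + 6*k - 7)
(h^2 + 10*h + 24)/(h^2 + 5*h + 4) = (h + 6)/(h + 1)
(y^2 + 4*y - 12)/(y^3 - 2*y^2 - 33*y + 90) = (y - 2)/(y^2 - 8*y + 15)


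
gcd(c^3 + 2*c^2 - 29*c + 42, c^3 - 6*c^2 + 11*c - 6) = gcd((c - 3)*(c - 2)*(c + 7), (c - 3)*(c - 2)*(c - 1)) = c^2 - 5*c + 6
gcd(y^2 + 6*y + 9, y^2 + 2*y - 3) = y + 3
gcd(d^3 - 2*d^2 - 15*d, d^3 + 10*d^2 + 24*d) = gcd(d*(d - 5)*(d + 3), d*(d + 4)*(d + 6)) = d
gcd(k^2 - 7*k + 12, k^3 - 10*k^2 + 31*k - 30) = k - 3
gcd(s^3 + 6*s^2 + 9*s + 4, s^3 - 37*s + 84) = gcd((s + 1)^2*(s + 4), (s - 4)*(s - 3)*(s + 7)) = 1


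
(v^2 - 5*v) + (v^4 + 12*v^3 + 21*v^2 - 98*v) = v^4 + 12*v^3 + 22*v^2 - 103*v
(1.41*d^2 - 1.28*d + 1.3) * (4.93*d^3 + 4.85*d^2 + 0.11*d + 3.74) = 6.9513*d^5 + 0.528099999999999*d^4 + 0.356100000000001*d^3 + 11.4376*d^2 - 4.6442*d + 4.862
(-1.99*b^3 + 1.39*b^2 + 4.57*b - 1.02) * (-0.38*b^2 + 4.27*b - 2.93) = 0.7562*b^5 - 9.0255*b^4 + 10.0294*b^3 + 15.8288*b^2 - 17.7455*b + 2.9886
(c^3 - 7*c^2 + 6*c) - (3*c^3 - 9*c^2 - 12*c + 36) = -2*c^3 + 2*c^2 + 18*c - 36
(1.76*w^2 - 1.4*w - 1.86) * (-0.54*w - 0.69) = -0.9504*w^3 - 0.4584*w^2 + 1.9704*w + 1.2834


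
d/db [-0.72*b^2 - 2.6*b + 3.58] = -1.44*b - 2.6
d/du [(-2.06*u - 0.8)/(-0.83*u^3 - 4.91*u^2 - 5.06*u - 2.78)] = (-3.4196*u^3 - 12.1066*u^2 - 7.856*u + 1.6788)/(0.6889*u^6 + 8.1506*u^5 + 32.5077*u^4 + 54.304*u^3 + 52.9032*u^2 + 28.1336*u + 7.7284)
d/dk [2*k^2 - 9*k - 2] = 4*k - 9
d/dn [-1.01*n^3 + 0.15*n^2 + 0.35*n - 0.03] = -3.03*n^2 + 0.3*n + 0.35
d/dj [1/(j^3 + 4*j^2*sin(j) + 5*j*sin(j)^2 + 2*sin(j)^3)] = -(4*j*cos(j) + 3*j + 5*sin(j) + 3*sin(2*j))/((j + sin(j))^3*(j + 2*sin(j))^2)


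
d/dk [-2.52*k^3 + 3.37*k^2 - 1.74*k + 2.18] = -7.56*k^2 + 6.74*k - 1.74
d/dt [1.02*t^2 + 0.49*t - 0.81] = 2.04*t + 0.49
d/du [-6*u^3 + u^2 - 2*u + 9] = -18*u^2 + 2*u - 2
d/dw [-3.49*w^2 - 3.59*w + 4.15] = -6.98*w - 3.59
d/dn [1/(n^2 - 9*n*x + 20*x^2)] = (-2*n + 9*x)/(n^2 - 9*n*x + 20*x^2)^2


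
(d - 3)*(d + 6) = d^2 + 3*d - 18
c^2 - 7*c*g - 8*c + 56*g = (c - 8)*(c - 7*g)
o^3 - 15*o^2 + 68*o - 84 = (o - 7)*(o - 6)*(o - 2)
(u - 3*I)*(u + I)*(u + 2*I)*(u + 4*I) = u^4 + 4*I*u^3 + 7*u^2 + 34*I*u - 24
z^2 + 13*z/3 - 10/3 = (z - 2/3)*(z + 5)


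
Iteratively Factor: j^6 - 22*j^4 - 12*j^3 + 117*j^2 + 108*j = (j + 3)*(j^5 - 3*j^4 - 13*j^3 + 27*j^2 + 36*j) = (j + 3)^2*(j^4 - 6*j^3 + 5*j^2 + 12*j) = (j + 1)*(j + 3)^2*(j^3 - 7*j^2 + 12*j) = (j - 3)*(j + 1)*(j + 3)^2*(j^2 - 4*j) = (j - 4)*(j - 3)*(j + 1)*(j + 3)^2*(j)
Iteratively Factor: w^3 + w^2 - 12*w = (w)*(w^2 + w - 12) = w*(w + 4)*(w - 3)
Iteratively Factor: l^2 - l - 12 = (l - 4)*(l + 3)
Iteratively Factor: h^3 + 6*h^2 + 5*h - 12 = (h + 4)*(h^2 + 2*h - 3) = (h + 3)*(h + 4)*(h - 1)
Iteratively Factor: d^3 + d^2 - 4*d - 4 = (d + 1)*(d^2 - 4) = (d + 1)*(d + 2)*(d - 2)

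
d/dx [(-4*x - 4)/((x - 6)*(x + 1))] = 4/(x - 6)^2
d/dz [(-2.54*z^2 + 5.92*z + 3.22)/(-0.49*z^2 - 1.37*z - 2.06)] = (6.3806*z^2 + 13.6204*z - 7.7838)/(0.2401*z^4 + 1.3426*z^3 + 3.8957*z^2 + 5.6444*z + 4.2436)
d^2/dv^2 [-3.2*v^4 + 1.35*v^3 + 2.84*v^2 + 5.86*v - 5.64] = -38.4*v^2 + 8.1*v + 5.68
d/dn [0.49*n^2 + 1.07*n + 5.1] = 0.98*n + 1.07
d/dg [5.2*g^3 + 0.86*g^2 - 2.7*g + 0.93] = 15.6*g^2 + 1.72*g - 2.7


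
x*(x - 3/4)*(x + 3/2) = x^3 + 3*x^2/4 - 9*x/8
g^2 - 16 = (g - 4)*(g + 4)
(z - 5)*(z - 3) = z^2 - 8*z + 15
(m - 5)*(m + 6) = m^2 + m - 30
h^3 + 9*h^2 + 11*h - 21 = (h - 1)*(h + 3)*(h + 7)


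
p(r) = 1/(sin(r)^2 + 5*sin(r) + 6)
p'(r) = (-2*sin(r)*cos(r) - 5*cos(r))/(sin(r)^2 + 5*sin(r) + 6)^2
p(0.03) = 0.16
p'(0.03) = -0.13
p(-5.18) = 0.09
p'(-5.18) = -0.02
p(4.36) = 0.46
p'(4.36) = 0.23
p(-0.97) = 0.39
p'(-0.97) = -0.29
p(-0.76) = 0.33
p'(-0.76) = -0.29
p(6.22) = 0.18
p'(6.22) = -0.15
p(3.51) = 0.23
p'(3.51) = 0.21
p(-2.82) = 0.22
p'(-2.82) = 0.20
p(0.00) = 0.17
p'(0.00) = -0.14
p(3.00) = 0.15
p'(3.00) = 0.12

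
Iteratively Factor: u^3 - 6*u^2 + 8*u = (u - 4)*(u^2 - 2*u) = u*(u - 4)*(u - 2)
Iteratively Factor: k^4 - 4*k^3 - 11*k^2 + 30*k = (k)*(k^3 - 4*k^2 - 11*k + 30) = k*(k + 3)*(k^2 - 7*k + 10) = k*(k - 5)*(k + 3)*(k - 2)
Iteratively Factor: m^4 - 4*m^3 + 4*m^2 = (m - 2)*(m^3 - 2*m^2) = (m - 2)^2*(m^2) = m*(m - 2)^2*(m)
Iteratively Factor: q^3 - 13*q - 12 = (q + 1)*(q^2 - q - 12) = (q - 4)*(q + 1)*(q + 3)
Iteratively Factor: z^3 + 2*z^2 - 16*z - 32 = (z + 4)*(z^2 - 2*z - 8) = (z - 4)*(z + 4)*(z + 2)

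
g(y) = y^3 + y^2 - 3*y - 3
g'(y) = 3*y^2 + 2*y - 3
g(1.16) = -3.57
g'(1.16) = 3.36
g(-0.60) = -1.06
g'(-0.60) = -3.12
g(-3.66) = -27.65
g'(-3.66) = 29.87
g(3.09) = 26.78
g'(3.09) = 31.82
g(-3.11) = -14.08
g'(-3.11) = 19.80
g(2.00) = 3.00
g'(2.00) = 13.00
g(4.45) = 91.57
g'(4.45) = 65.31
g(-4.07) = -41.64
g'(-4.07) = 38.55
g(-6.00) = -165.00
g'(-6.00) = 93.00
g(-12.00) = -1551.00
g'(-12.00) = 405.00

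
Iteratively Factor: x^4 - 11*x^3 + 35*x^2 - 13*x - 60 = (x - 5)*(x^3 - 6*x^2 + 5*x + 12) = (x - 5)*(x - 3)*(x^2 - 3*x - 4) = (x - 5)*(x - 4)*(x - 3)*(x + 1)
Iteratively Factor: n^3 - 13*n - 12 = (n - 4)*(n^2 + 4*n + 3) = (n - 4)*(n + 1)*(n + 3)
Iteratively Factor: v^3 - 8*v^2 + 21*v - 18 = (v - 2)*(v^2 - 6*v + 9) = (v - 3)*(v - 2)*(v - 3)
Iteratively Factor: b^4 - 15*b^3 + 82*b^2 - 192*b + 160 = (b - 4)*(b^3 - 11*b^2 + 38*b - 40) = (b - 5)*(b - 4)*(b^2 - 6*b + 8) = (b - 5)*(b - 4)^2*(b - 2)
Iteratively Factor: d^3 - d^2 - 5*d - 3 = (d - 3)*(d^2 + 2*d + 1) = (d - 3)*(d + 1)*(d + 1)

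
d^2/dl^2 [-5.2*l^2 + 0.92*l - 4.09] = -10.4000000000000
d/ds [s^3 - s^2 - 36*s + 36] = 3*s^2 - 2*s - 36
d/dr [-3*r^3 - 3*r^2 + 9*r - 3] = -9*r^2 - 6*r + 9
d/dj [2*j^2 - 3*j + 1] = 4*j - 3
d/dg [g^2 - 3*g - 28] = 2*g - 3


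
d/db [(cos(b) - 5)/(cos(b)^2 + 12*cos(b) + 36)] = (cos(b) - 16)*sin(b)/(cos(b) + 6)^3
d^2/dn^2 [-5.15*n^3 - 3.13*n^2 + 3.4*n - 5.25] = -30.9*n - 6.26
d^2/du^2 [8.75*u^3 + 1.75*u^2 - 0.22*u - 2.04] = 52.5*u + 3.5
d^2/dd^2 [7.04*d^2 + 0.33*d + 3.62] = 14.0800000000000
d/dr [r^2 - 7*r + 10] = 2*r - 7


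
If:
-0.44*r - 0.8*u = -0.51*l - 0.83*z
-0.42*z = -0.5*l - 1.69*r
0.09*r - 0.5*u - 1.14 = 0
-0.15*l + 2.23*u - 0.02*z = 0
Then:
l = -15.21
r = 7.61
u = -0.91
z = 12.50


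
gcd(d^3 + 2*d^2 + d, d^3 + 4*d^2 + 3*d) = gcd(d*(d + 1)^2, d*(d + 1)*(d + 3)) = d^2 + d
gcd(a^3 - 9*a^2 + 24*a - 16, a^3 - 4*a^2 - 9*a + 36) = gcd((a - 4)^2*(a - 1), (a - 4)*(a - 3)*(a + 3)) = a - 4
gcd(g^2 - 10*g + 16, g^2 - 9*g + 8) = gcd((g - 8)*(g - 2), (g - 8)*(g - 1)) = g - 8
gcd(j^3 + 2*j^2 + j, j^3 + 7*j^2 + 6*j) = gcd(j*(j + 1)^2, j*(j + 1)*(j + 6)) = j^2 + j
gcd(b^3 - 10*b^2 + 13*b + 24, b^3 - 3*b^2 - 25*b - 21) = b + 1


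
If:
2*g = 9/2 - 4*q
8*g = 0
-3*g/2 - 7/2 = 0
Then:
No Solution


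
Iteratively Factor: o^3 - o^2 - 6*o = (o - 3)*(o^2 + 2*o) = o*(o - 3)*(o + 2)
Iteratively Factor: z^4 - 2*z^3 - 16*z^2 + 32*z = (z - 4)*(z^3 + 2*z^2 - 8*z) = (z - 4)*(z + 4)*(z^2 - 2*z) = z*(z - 4)*(z + 4)*(z - 2)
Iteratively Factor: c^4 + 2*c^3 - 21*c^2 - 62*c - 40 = (c + 2)*(c^3 - 21*c - 20) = (c - 5)*(c + 2)*(c^2 + 5*c + 4) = (c - 5)*(c + 1)*(c + 2)*(c + 4)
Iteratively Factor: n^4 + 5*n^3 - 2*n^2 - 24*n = (n + 3)*(n^3 + 2*n^2 - 8*n) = (n - 2)*(n + 3)*(n^2 + 4*n) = (n - 2)*(n + 3)*(n + 4)*(n)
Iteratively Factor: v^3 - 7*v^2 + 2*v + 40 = (v + 2)*(v^2 - 9*v + 20) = (v - 5)*(v + 2)*(v - 4)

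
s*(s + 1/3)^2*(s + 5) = s^4 + 17*s^3/3 + 31*s^2/9 + 5*s/9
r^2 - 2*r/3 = r*(r - 2/3)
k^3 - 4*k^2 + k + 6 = (k - 3)*(k - 2)*(k + 1)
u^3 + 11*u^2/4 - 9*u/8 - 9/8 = (u - 3/4)*(u + 1/2)*(u + 3)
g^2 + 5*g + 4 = (g + 1)*(g + 4)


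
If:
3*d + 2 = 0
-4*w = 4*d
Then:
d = -2/3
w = 2/3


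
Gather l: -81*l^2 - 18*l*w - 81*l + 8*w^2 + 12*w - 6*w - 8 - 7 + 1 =-81*l^2 + l*(-18*w - 81) + 8*w^2 + 6*w - 14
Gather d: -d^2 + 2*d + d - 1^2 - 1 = -d^2 + 3*d - 2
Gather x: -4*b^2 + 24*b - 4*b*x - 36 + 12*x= -4*b^2 + 24*b + x*(12 - 4*b) - 36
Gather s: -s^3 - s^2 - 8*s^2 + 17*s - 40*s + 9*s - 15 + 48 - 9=-s^3 - 9*s^2 - 14*s + 24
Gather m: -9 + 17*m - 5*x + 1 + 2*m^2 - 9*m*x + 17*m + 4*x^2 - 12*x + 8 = 2*m^2 + m*(34 - 9*x) + 4*x^2 - 17*x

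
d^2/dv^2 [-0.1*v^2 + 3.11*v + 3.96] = -0.200000000000000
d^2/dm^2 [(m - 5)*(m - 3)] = 2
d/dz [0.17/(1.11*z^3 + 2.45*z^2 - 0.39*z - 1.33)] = (-0.5661*z^2 - 0.833*z + 0.0663)/(1.11*z^3 + 2.45*z^2 - 0.39*z - 1.33)^2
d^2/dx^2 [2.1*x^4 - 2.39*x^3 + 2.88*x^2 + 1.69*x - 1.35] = 25.2*x^2 - 14.34*x + 5.76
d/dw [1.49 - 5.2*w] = -5.20000000000000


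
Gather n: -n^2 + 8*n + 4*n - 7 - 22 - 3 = -n^2 + 12*n - 32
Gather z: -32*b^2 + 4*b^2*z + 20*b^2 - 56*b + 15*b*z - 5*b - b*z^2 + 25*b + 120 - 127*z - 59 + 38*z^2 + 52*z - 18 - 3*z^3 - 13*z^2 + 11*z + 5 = -12*b^2 - 36*b - 3*z^3 + z^2*(25 - b) + z*(4*b^2 + 15*b - 64) + 48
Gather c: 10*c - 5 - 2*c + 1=8*c - 4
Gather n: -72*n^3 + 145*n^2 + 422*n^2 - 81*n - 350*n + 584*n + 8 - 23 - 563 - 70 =-72*n^3 + 567*n^2 + 153*n - 648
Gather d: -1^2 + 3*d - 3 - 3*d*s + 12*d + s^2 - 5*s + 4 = d*(15 - 3*s) + s^2 - 5*s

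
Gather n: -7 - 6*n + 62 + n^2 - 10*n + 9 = n^2 - 16*n + 64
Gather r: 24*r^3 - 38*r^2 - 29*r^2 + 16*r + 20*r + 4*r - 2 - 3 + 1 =24*r^3 - 67*r^2 + 40*r - 4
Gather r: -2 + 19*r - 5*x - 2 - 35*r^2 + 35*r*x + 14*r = -35*r^2 + r*(35*x + 33) - 5*x - 4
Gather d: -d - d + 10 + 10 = 20 - 2*d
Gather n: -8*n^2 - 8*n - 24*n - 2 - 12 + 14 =-8*n^2 - 32*n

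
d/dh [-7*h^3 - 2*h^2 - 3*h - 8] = -21*h^2 - 4*h - 3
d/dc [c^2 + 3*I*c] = 2*c + 3*I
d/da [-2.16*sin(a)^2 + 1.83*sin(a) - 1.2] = (1.83 - 4.32*sin(a))*cos(a)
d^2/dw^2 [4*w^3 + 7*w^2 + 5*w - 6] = 24*w + 14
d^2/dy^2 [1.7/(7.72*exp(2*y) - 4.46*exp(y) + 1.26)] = ((7.582 - 52.496*exp(y))*(7.72*exp(2*y) - 4.46*exp(y) + 1.26) + 1.7*(15.44*exp(y) - 4.46)*(30.88*exp(y) - 8.92)*exp(y))*exp(y)/(7.72*exp(2*y) - 4.46*exp(y) + 1.26)^3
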